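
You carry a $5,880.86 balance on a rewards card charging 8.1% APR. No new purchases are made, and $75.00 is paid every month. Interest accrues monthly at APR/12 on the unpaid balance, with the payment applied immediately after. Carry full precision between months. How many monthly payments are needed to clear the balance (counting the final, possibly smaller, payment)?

Monthly rate r = 8.1%/12 = 0.675% = 0.00675.
Recurrence: B ← B·(1+r) − $75.00.
Month 1: interest $39.70; balance after payment $5,845.56.
Month 2: interest $39.46; balance after payment $5,810.01.
Closed form: n = −ln(1 − rB₀/P)/ln(1+r) = −ln(0.47072)/ln(1.00675) ≈ 112.004, so the balance reaches zero during payment 113.

113 months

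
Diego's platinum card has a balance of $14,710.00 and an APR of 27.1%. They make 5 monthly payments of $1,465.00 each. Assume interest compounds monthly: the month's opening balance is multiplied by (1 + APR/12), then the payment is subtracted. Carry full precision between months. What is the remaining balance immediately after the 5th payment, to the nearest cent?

Monthly rate r = 27.1%/12 = 2.25833% = 0.0225833.
Each month: B ← B·(1+r) − $1,465.00.
Month 1: interest $332.20; balance after payment $13,577.20.
Month 2: interest $306.62; balance after payment $12,418.82.
Month 3: interest $280.46; balance after payment $11,234.28.
Month 4: interest $253.71; balance after payment $10,022.99.
Month 5: interest $226.35; balance after payment $8,784.34.

$8,784.34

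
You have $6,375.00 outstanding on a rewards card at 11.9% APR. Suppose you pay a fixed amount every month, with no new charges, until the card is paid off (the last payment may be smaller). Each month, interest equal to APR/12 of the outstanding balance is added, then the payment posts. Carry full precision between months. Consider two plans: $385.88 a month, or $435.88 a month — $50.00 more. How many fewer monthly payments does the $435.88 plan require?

Monthly rate r = 11.9%/12 = 0.991667% = 0.00991667.
At $385.88/mo: n = ⌈−ln(1 − rB₀/P)/ln(1+r)⌉ = 19 payments (last $51.16); total interest = total paid − $6,375.00 = $622.00.
At $435.88/mo: 16 payments (last $383.63); total interest $546.83.
Payments saved = 19 − 16 = 3.

3 fewer payments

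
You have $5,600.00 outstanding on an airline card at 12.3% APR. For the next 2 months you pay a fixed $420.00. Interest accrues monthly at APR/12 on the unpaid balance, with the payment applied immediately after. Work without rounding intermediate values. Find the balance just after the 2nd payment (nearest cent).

Monthly rate r = 12.3%/12 = 1.025% = 0.01025.
Each month: B ← B·(1+r) − $420.00.
Month 1: interest $57.40; balance after payment $5,237.40.
Month 2: interest $53.68; balance after payment $4,871.08.

$4,871.08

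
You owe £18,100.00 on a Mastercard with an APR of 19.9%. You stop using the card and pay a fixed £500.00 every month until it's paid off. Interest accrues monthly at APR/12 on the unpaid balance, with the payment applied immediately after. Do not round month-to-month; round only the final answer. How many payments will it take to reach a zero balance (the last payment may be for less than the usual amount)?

Monthly rate r = 19.9%/12 = 1.65833% = 0.0165833.
Recurrence: B ← B·(1+r) − £500.00.
Month 1: interest £300.16; balance after payment £17,900.16.
Month 2: interest £296.84; balance after payment £17,697.00.
Closed form: n = −ln(1 − rB₀/P)/ln(1+r) = −ln(0.39968)/ln(1.01658) ≈ 55.759, so the balance reaches zero during payment 56.

56 months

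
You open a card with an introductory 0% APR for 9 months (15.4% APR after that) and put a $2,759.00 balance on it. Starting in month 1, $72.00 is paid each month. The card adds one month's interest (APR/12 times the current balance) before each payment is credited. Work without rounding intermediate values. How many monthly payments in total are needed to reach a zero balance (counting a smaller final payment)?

47 payments

Promo months 1–9 at r₀ = 0%/12 = 0; months 10+ at r₁ = 15.4%/12 = 0.0128333.
After month 9 (no interest yet): B = $2,759.00 − 9·$72.00 = $2,111.00.
Then at r₁ with $72.00/mo: n₂ = −ln(1 − r₁·B/P)/ln(1+r₁) ≈ 37.02 → 38 more payments.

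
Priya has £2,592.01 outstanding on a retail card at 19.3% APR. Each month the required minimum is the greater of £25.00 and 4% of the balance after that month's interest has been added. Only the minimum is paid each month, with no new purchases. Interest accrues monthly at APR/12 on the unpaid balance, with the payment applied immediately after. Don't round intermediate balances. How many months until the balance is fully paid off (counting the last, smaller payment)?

Monthly rate r = 19.3%/12 = 1.60833% = 0.0160833.
While 4% of the post-interest balance exceeds £25.00, each month B ← (B·(1+r))·(1 − 0.04), i.e. B shrinks by the factor (1+r)·0.96 = 0.97544.
This holds for months 1–58. Entering month 59 the balance is £612.73; 4% of the post-interest balance is now below £25.00, so the flat £25.00 minimum applies from here.
From month 59 a fixed £25.00 at rate r clears £612.73 in 32 more payments. Total: 58 + 32 = 90 months.

90 months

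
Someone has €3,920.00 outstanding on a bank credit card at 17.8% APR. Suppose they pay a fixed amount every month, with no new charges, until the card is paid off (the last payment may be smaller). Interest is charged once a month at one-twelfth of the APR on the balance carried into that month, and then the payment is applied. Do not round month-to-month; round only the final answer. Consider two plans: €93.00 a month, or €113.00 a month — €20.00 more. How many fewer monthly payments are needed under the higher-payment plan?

17 fewer payments

Monthly rate r = 17.8%/12 = 1.48333% = 0.0148333.
At €93.00/mo: n = ⌈−ln(1 − rB₀/P)/ln(1+r)⌉ = 67 payments (last €61.05); total interest = total paid − €3,920.00 = €2,279.05.
At €113.00/mo: 50 payments (last €9.50); total interest €1,626.50.
Payments saved = 67 − 50 = 17.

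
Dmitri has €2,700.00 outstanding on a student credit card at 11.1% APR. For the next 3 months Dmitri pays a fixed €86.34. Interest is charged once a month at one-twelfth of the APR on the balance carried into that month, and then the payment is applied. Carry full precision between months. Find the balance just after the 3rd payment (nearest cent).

Monthly rate r = 11.1%/12 = 0.925% = 0.00925.
Each month: B ← B·(1+r) − €86.34.
Month 1: interest €24.97; balance after payment €2,638.63.
Month 2: interest €24.41; balance after payment €2,576.70.
Month 3: interest €23.83; balance after payment €2,514.20.

€2,514.20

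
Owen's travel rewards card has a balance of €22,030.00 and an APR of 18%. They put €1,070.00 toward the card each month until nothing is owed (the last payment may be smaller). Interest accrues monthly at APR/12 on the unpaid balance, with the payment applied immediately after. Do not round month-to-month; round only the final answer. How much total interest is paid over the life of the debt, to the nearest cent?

Monthly rate r = 18%/12 = 1.5% = 0.015.
Payoff takes n = ⌈−ln(1 − rB₀/P)/ln(1+r)⌉ = ⌈24.809⌉ = 25 payments; the last is €866.89.
Total paid = 24·€1,070.00 + €866.89 = €26,546.89.
Total interest = total paid − principal = €26,546.89 − €22,030.00 = €4,516.89.

€4,516.89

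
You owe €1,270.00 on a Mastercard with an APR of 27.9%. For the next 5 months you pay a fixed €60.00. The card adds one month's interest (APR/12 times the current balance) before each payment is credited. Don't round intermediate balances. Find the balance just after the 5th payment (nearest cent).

€1,110.39

Monthly rate r = 27.9%/12 = 2.325% = 0.02325.
Each month: B ← B·(1+r) − €60.00.
Month 1: interest €29.53; balance after payment €1,239.53.
Month 2: interest €28.82; balance after payment €1,208.35.
Month 3: interest €28.09; balance after payment €1,176.44.
Month 4: interest €27.35; balance after payment €1,143.79.
Month 5: interest €26.59; balance after payment €1,110.39.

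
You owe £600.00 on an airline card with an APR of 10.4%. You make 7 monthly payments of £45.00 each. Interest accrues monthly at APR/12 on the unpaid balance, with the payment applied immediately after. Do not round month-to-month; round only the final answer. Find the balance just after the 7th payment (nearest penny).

Monthly rate r = 10.4%/12 = 0.866667% = 0.00866667.
Each month: B ← B·(1+r) − £45.00.
Month 1: interest £5.20; balance after payment £560.20.
Month 2: interest £4.86; balance after payment £520.06.
Month 3: interest £4.51; balance after payment £479.56.
Month 4: interest £4.16; balance after payment £438.72.
Month 5: interest £3.80; balance after payment £397.52.
Month 6: interest £3.45; balance after payment £355.97.
Month 7: interest £3.09; balance after payment £314.05.

£314.05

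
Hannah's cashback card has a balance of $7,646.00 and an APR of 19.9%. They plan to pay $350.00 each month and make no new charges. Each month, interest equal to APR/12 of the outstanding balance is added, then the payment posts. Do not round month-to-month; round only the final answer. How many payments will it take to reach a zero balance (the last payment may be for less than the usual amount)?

28 payments

Monthly rate r = 19.9%/12 = 1.65833% = 0.0165833.
Recurrence: B ← B·(1+r) − $350.00.
Month 1: interest $126.80; balance after payment $7,422.80.
Month 2: interest $123.09; balance after payment $7,195.89.
Closed form: n = −ln(1 − rB₀/P)/ln(1+r) = −ln(0.63773)/ln(1.01658) ≈ 27.351, so the balance reaches zero during payment 28.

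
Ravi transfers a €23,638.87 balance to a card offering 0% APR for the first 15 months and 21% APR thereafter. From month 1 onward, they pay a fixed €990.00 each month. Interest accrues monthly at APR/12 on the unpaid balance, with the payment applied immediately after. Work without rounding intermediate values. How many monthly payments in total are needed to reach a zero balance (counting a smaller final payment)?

Promo months 1–15 at r₀ = 0%/12 = 0; months 16+ at r₁ = 21%/12 = 0.0175.
After month 15 (no interest yet): B = €23,638.87 − 15·€990.00 = €8,788.87.
Then at r₁ with €990.00/mo: n₂ = −ln(1 − r₁·B/P)/ln(1+r₁) ≈ 9.73 → 10 more payments.

25 months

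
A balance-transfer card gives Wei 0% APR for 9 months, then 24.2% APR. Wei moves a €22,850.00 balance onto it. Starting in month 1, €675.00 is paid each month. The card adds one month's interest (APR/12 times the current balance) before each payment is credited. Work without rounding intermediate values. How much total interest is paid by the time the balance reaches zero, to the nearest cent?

Promo months 1–9 at r₀ = 0%/12 = 0; months 10+ at r₁ = 24.2%/12 = 0.0201667.
After month 9 (no interest yet): B = €22,850.00 − 9·€675.00 = €16,775.00.
Then at r₁ with €675.00/mo: n₂ = −ln(1 − r₁·B/P)/ln(1+r₁) ≈ 34.83 → 35 more payments.
Total paid = 43·€675.00 + €564.28 = €29,589.28; interest = €29,589.28 − €22,850.00 = €6,739.28.

€6,739.28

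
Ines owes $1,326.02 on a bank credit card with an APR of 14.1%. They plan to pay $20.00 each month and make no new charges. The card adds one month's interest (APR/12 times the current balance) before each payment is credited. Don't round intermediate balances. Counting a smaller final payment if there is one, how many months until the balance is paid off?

Monthly rate r = 14.1%/12 = 1.175% = 0.01175.
Recurrence: B ← B·(1+r) − $20.00.
Month 1: interest $15.58; balance after payment $1,321.60.
Month 2: interest $15.53; balance after payment $1,317.13.
Closed form: n = −ln(1 − rB₀/P)/ln(1+r) = −ln(0.22096)/ln(1.01175) ≈ 129.244, so the balance reaches zero during payment 130.

130 months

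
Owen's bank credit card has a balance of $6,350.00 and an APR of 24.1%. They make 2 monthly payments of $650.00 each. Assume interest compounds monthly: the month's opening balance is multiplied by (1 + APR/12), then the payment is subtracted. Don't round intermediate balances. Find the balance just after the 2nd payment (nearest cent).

$5,294.57

Monthly rate r = 24.1%/12 = 2.00833% = 0.0200833.
Each month: B ← B·(1+r) − $650.00.
Month 1: interest $127.53; balance after payment $5,827.53.
Month 2: interest $117.04; balance after payment $5,294.57.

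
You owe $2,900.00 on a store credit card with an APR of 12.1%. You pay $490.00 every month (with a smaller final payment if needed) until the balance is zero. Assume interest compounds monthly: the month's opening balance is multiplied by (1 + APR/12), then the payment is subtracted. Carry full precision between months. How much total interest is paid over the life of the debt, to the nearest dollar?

Monthly rate r = 12.1%/12 = 1.00833% = 0.0100833.
Payoff takes n = ⌈−ln(1 − rB₀/P)/ln(1+r)⌉ = ⌈6.133⌉ = 7 payments; the last is $65.47.
Total paid = 6·$490.00 + $65.47 = $3,005.47.
Total interest = total paid − principal = $3,005.47 − $2,900.00 = $105.47.

$105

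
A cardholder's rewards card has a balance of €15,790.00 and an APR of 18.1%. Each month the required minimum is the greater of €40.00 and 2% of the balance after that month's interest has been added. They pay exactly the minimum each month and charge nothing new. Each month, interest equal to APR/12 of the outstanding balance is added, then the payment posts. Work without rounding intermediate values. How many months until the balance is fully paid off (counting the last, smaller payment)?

Monthly rate r = 18.1%/12 = 1.50833% = 0.0150833.
While 2% of the post-interest balance exceeds €40.00, each month B ← (B·(1+r))·(1 − 0.02), i.e. B shrinks by the factor (1+r)·0.98 = 0.99478.
This holds for months 1–398. Entering month 399 the balance is €1,968.05; 2% of the post-interest balance is now below €40.00, so the flat €40.00 minimum applies from here.
From month 399 a fixed €40.00 at rate r clears €1,968.05 in 91 more payments. Total: 398 + 91 = 489 months.

489 months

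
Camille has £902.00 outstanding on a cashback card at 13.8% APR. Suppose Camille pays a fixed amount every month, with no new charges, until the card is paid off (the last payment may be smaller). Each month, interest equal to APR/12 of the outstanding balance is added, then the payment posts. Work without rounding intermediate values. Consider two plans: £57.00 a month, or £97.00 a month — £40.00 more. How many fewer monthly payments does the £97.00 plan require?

8 fewer payments

Monthly rate r = 13.8%/12 = 1.15% = 0.0115.
At £57.00/mo: n = ⌈−ln(1 − rB₀/P)/ln(1+r)⌉ = 18 payments (last £32.42); total interest = total paid − £902.00 = £99.42.
At £97.00/mo: 10 payments (last £86.50); total interest £57.50.
Payments saved = 18 − 10 = 8.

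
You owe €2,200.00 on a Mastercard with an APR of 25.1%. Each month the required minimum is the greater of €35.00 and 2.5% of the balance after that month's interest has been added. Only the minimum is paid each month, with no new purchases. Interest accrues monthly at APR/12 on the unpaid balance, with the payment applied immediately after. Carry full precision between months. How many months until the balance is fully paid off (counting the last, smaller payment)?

Monthly rate r = 25.1%/12 = 2.09167% = 0.0209167.
While 2.5% of the post-interest balance exceeds €35.00, each month B ← (B·(1+r))·(1 − 0.025), i.e. B shrinks by the factor (1+r)·0.975 = 0.99539.
This holds for months 1–103. Entering month 104 the balance is €1,367.41; 2.5% of the post-interest balance is now below €35.00, so the flat €35.00 minimum applies from here.
From month 104 a fixed €35.00 at rate r clears €1,367.41 in 83 more payments. Total: 103 + 83 = 186 months.

186 months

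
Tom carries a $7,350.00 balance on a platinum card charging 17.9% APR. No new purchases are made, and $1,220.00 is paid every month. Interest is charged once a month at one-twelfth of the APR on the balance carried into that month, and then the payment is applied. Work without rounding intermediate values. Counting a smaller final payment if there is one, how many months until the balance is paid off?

7 payments

Monthly rate r = 17.9%/12 = 1.49167% = 0.0149167.
Recurrence: B ← B·(1+r) − $1,220.00.
Month 1: interest $109.64; balance after payment $6,239.64.
Month 2: interest $93.07; balance after payment $5,112.71.
Closed form: n = −ln(1 − rB₀/P)/ln(1+r) = −ln(0.91013)/ln(1.01492) ≈ 6.360, so the balance reaches zero during payment 7.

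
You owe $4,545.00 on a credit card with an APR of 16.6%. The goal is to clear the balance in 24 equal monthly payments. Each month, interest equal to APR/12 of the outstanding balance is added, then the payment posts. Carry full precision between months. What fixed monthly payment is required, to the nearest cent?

Monthly rate r = 16.6%/12 = 1.38333% = 0.0138333.
Level-payment amortization: P = B₀·r / (1 − (1+r)^(−n)) = 4545.00·0.0138333 / (1 − 1.01383^(−24)).
Denominator 1 − (1+r)^(−24) = 0.280878267.
P = 62.8725 / 0.280878267 ≈ 223.84.

$223.84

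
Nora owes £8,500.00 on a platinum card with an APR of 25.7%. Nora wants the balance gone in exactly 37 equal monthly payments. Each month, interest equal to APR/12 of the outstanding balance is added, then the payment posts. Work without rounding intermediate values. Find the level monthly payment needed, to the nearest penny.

£334.98

Monthly rate r = 25.7%/12 = 2.14167% = 0.0214167.
Level-payment amortization: P = B₀·r / (1 − (1+r)^(−n)) = 8500.00·0.0214167 / (1 − 1.02142^(−37)).
Denominator 1 − (1+r)^(−37) = 0.543446982.
P = 182.042 / 0.543446982 ≈ 334.98.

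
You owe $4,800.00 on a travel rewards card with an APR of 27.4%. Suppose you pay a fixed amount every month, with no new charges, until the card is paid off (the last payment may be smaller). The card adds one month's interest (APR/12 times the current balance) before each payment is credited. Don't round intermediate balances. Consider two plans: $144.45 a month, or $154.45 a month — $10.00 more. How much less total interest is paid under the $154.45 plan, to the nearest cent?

Monthly rate r = 27.4%/12 = 2.28333% = 0.0228333.
At $144.45/mo: n = ⌈−ln(1 − rB₀/P)/ln(1+r)⌉ = 63 payments (last $141.65); total interest = total paid − $4,800.00 = $4,297.55.
At $154.45/mo: 55 payments (last $119.43); total interest $3,659.73.
Interest saved = $4,297.55 − $3,659.73 = $637.82.

$637.82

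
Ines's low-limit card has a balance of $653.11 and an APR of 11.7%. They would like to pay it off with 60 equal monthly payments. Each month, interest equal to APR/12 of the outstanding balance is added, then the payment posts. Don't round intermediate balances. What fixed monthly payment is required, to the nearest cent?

Monthly rate r = 11.7%/12 = 0.975% = 0.00975.
Level-payment amortization: P = B₀·r / (1 − (1+r)^(−n)) = 653.11·0.00975 / (1 − 1.00975^(−60)).
Denominator 1 − (1+r)^(−60) = 0.441313356.
P = 6.36782 / 0.441313356 ≈ 14.43.

$14.43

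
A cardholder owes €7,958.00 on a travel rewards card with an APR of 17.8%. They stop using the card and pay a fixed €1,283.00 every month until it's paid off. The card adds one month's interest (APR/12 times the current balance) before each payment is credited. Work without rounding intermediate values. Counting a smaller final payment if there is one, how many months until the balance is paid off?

7 payments

Monthly rate r = 17.8%/12 = 1.48333% = 0.0148333.
Recurrence: B ← B·(1+r) − €1,283.00.
Month 1: interest €118.04; balance after payment €6,793.04.
Month 2: interest €100.76; balance after payment €5,610.81.
Closed form: n = −ln(1 − rB₀/P)/ln(1+r) = −ln(0.90799)/ln(1.01483) ≈ 6.555, so the balance reaches zero during payment 7.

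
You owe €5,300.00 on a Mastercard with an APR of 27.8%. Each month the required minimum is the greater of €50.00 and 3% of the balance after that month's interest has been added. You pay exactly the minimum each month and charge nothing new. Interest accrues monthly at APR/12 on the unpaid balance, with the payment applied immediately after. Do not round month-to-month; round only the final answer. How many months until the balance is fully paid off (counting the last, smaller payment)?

Monthly rate r = 27.8%/12 = 2.31667% = 0.0231667.
While 3% of the post-interest balance exceeds €50.00, each month B ← (B·(1+r))·(1 − 0.03), i.e. B shrinks by the factor (1+r)·0.97 = 0.99247.
This holds for months 1–157. Entering month 158 the balance is €1,618.16; 3% of the post-interest balance is now below €50.00, so the flat €50.00 minimum applies from here.
From month 158 a fixed €50.00 at rate r clears €1,618.16 in 61 more payments. Total: 157 + 61 = 218 months.

218 months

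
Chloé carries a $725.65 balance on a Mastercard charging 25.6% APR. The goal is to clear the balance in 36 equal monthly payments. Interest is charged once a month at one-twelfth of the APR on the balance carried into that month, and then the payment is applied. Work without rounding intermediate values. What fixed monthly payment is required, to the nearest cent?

Monthly rate r = 25.6%/12 = 2.13333% = 0.0213333.
Level-payment amortization: P = B₀·r / (1 − (1+r)^(−n)) = 725.65·0.0213333 / (1 − 1.02133^(−36)).
Denominator 1 − (1+r)^(−36) = 0.53229741.
P = 15.4805 / 0.53229741 ≈ 29.08.

$29.08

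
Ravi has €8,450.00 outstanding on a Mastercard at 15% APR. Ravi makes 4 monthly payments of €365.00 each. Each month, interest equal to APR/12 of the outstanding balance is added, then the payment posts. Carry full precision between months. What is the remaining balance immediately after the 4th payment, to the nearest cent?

Monthly rate r = 15%/12 = 1.25% = 0.0125.
Each month: B ← B·(1+r) − €365.00.
Month 1: interest €105.62; balance after payment €8,190.62.
Month 2: interest €102.38; balance after payment €7,928.01.
Month 3: interest €99.10; balance after payment €7,662.11.
Month 4: interest €95.78; balance after payment €7,392.88.

€7,392.88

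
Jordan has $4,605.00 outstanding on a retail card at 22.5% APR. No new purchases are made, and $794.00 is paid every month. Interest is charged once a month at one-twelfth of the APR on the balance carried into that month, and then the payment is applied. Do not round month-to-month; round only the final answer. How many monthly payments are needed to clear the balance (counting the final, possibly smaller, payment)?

Monthly rate r = 22.5%/12 = 1.875% = 0.01875.
Recurrence: B ← B·(1+r) − $794.00.
Month 1: interest $86.34; balance after payment $3,897.34.
Month 2: interest $73.08; balance after payment $3,176.42.
Closed form: n = −ln(1 − rB₀/P)/ln(1+r) = −ln(0.89125)/ln(1.01875) ≈ 6.197, so the balance reaches zero during payment 7.

7 payments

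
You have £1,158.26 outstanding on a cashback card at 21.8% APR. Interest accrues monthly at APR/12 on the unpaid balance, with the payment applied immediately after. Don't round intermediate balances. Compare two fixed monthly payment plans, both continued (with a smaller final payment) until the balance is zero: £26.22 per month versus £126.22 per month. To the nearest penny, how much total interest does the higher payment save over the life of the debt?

Monthly rate r = 21.8%/12 = 1.81667% = 0.0181667.
At £26.22/mo: n = ⌈−ln(1 − rB₀/P)/ln(1+r)⌉ = 91 payments (last £2.53); total interest = total paid − £1,158.26 = £1,204.07.
At £126.22/mo: 11 payments (last £16.49); total interest £120.43.
Interest saved = £1,204.07 − £120.43 = £1,083.64.

£1,083.64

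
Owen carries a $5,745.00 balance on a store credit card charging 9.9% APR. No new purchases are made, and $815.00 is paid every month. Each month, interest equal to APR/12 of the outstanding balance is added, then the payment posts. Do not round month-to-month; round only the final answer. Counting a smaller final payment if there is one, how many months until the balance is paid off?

Monthly rate r = 9.9%/12 = 0.825% = 0.00825.
Recurrence: B ← B·(1+r) − $815.00.
Month 1: interest $47.40; balance after payment $4,977.40.
Month 2: interest $41.06; balance after payment $4,203.46.
Closed form: n = −ln(1 − rB₀/P)/ln(1+r) = −ln(0.94185)/ln(1.00825) ≈ 7.292, so the balance reaches zero during payment 8.

8 months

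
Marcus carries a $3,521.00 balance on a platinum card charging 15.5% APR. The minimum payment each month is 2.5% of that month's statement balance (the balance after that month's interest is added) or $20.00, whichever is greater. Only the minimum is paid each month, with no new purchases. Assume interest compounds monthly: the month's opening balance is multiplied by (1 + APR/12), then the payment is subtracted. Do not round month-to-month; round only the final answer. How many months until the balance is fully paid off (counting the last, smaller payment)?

Monthly rate r = 15.5%/12 = 1.29167% = 0.0129167.
While 2.5% of the post-interest balance exceeds $20.00, each month B ← (B·(1+r))·(1 − 0.025), i.e. B shrinks by the factor (1+r)·0.975 = 0.98759.
This holds for months 1–120. Entering month 121 the balance is $787.17; 2.5% of the post-interest balance is now below $20.00, so the flat $20.00 minimum applies from here.
From month 121 a fixed $20.00 at rate r clears $787.17 in 56 more payments. Total: 120 + 56 = 176 months.

176 months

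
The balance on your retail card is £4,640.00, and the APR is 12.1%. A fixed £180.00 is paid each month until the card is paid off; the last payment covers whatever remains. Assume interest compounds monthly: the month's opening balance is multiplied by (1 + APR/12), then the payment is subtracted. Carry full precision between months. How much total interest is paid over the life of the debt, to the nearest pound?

£760

Monthly rate r = 12.1%/12 = 1.00833% = 0.0100833.
Payoff takes n = ⌈−ln(1 − rB₀/P)/ln(1+r)⌉ = ⌈30.002⌉ = 31 payments; the last is £0.36.
Total paid = 30·£180.00 + £0.36 = £5,400.36.
Total interest = total paid − principal = £5,400.36 − £4,640.00 = £760.36.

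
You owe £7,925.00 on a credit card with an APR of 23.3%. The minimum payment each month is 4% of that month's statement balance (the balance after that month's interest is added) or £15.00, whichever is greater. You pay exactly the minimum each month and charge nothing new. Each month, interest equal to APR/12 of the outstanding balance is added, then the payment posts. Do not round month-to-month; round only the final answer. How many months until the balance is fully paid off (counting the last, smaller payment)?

176 months

Monthly rate r = 23.3%/12 = 1.94167% = 0.0194167.
While 4% of the post-interest balance exceeds £15.00, each month B ← (B·(1+r))·(1 − 0.04), i.e. B shrinks by the factor (1+r)·0.96 = 0.97864.
This holds for months 1–143. Entering month 144 the balance is £361.48; 4% of the post-interest balance is now below £15.00, so the flat £15.00 minimum applies from here.
From month 144 a fixed £15.00 at rate r clears £361.48 in 33 more payments. Total: 143 + 33 = 176 months.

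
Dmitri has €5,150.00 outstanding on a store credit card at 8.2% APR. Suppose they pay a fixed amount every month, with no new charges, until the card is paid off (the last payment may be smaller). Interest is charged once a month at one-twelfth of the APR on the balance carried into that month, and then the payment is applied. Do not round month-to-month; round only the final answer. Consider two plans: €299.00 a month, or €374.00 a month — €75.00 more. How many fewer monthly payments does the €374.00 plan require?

Monthly rate r = 8.2%/12 = 0.683333% = 0.00683333.
At €299.00/mo: n = ⌈−ln(1 − rB₀/P)/ln(1+r)⌉ = 19 payments (last €116.11); total interest = total paid − €5,150.00 = €348.11.
At €374.00/mo: 15 payments (last €191.43); total interest €277.43.
Payments saved = 19 − 15 = 4.

4 fewer payments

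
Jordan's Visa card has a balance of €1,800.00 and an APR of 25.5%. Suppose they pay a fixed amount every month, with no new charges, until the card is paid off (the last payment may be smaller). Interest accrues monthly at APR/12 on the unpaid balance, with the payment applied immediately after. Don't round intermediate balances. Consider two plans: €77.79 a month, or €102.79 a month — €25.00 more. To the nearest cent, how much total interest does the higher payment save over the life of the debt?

Monthly rate r = 25.5%/12 = 2.125% = 0.02125.
At €77.79/mo: n = ⌈−ln(1 − rB₀/P)/ln(1+r)⌉ = 33 payments (last €14.27); total interest = total paid − €1,800.00 = €703.55.
At €102.79/mo: 23 payments (last €13.82); total interest €475.20.
Interest saved = €703.55 − €475.20 = €228.35.

€228.35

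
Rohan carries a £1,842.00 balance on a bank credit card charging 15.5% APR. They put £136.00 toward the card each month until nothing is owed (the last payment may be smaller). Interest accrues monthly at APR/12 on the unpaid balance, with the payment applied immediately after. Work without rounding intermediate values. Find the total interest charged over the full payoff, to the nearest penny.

Monthly rate r = 15.5%/12 = 1.29167% = 0.0129167.
Payoff takes n = ⌈−ln(1 − rB₀/P)/ln(1+r)⌉ = ⌈14.984⌉ = 15 payments; the last is £133.85.
Total paid = 14·£136.00 + £133.85 = £2,037.85.
Total interest = total paid − principal = £2,037.85 − £1,842.00 = £195.85.

£195.85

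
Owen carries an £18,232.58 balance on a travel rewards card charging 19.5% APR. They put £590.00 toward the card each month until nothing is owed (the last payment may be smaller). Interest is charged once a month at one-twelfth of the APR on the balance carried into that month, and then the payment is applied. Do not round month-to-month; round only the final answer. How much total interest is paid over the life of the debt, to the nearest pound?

Monthly rate r = 19.5%/12 = 1.625% = 0.01625.
Payoff takes n = ⌈−ln(1 − rB₀/P)/ln(1+r)⌉ = ⌈43.270⌉ = 44 payments; the last is £160.53.
Total paid = 43·£590.00 + £160.53 = £25,530.53.
Total interest = total paid − principal = £25,530.53 − £18,232.58 = £7,297.95.

£7,298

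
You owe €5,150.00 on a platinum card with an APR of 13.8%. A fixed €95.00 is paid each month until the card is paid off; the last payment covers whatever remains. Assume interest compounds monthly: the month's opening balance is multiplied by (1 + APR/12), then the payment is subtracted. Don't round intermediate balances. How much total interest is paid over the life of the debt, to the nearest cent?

Monthly rate r = 13.8%/12 = 1.15% = 0.0115.
Payoff takes n = ⌈−ln(1 − rB₀/P)/ln(1+r)⌉ = ⌈85.412⌉ = 86 payments; the last is €39.23.
Total paid = 85·€95.00 + €39.23 = €8,114.23.
Total interest = total paid − principal = €8,114.23 − €5,150.00 = €2,964.23.

€2,964.23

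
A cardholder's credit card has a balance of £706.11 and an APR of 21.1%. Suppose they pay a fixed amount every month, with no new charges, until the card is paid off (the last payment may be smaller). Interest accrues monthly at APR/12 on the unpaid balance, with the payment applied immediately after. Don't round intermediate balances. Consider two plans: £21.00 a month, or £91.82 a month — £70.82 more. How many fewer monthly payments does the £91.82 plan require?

Monthly rate r = 21.1%/12 = 1.75833% = 0.0175833.
At £21.00/mo: n = ⌈−ln(1 − rB₀/P)/ln(1+r)⌉ = 52 payments (last £6.83); total interest = total paid − £706.11 = £371.72.
At £91.82/mo: 9 payments (last £30.91); total interest £59.36.
Payments saved = 52 − 9 = 43.

43 fewer payments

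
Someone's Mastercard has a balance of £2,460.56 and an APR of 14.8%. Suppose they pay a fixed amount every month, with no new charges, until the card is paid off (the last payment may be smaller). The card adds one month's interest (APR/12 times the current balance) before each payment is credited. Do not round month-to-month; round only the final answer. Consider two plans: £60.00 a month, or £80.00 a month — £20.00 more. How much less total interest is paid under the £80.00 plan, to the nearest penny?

£336.93

Monthly rate r = 14.8%/12 = 1.23333% = 0.0123333.
At £60.00/mo: n = ⌈−ln(1 − rB₀/P)/ln(1+r)⌉ = 58 payments (last £29.84); total interest = total paid − £2,460.56 = £989.28.
At £80.00/mo: 39 payments (last £72.91); total interest £652.35.
Interest saved = £989.28 − £652.35 = £336.93.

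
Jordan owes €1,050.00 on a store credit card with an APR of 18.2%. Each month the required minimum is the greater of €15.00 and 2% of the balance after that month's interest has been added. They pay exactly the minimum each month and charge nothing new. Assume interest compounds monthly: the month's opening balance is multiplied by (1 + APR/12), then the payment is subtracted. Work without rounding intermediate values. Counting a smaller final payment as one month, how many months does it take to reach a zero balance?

160 months

Monthly rate r = 18.2%/12 = 1.51667% = 0.0151667.
While 2% of the post-interest balance exceeds €15.00, each month B ← (B·(1+r))·(1 − 0.02), i.e. B shrinks by the factor (1+r)·0.98 = 0.99486.
This holds for months 1–69. Entering month 70 the balance is €735.98; 2% of the post-interest balance is now below €15.00, so the flat €15.00 minimum applies from here.
From month 70 a fixed €15.00 at rate r clears €735.98 in 91 more payments. Total: 69 + 91 = 160 months.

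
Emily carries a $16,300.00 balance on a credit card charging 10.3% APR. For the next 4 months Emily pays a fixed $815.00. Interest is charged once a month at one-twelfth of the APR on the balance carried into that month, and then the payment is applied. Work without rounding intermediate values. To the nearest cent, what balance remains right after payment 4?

Monthly rate r = 10.3%/12 = 0.858333% = 0.00858333.
Each month: B ← B·(1+r) − $815.00.
Month 1: interest $139.91; balance after payment $15,624.91.
Month 2: interest $134.11; balance after payment $14,944.02.
Month 3: interest $128.27; balance after payment $14,257.29.
Month 4: interest $122.38; balance after payment $13,564.67.

$13,564.67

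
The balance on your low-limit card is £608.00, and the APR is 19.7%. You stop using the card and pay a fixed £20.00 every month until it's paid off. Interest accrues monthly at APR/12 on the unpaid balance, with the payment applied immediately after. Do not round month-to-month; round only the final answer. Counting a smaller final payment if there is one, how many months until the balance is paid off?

Monthly rate r = 19.7%/12 = 1.64167% = 0.0164167.
Recurrence: B ← B·(1+r) − £20.00.
Month 1: interest £9.98; balance after payment £597.98.
Month 2: interest £9.82; balance after payment £587.80.
Closed form: n = −ln(1 − rB₀/P)/ln(1+r) = −ln(0.50093)/ln(1.01642) ≈ 42.453, so the balance reaches zero during payment 43.

43 payments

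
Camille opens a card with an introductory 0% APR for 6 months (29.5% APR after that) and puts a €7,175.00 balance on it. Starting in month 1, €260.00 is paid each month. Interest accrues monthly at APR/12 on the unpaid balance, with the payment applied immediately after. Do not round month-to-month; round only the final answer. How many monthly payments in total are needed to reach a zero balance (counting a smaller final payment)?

38 payments

Promo months 1–6 at r₀ = 0%/12 = 0; months 7+ at r₁ = 29.5%/12 = 0.0245833.
After month 6 (no interest yet): B = €7,175.00 − 6·€260.00 = €5,615.00.
Then at r₁ with €260.00/mo: n₂ = −ln(1 − r₁·B/P)/ln(1+r₁) ≈ 31.17 → 32 more payments.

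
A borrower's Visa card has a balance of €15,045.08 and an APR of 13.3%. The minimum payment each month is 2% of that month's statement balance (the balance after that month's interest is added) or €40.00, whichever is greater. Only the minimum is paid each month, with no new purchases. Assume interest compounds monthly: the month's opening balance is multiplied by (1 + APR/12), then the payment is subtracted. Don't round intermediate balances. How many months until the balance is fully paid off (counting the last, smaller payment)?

294 months

Monthly rate r = 13.3%/12 = 1.10833% = 0.0110833.
While 2% of the post-interest balance exceeds €40.00, each month B ← (B·(1+r))·(1 − 0.02), i.e. B shrinks by the factor (1+r)·0.98 = 0.99086.
This holds for months 1–222. Entering month 223 the balance is €1,960.14; 2% of the post-interest balance is now below €40.00, so the flat €40.00 minimum applies from here.
From month 223 a fixed €40.00 at rate r clears €1,960.14 in 72 more payments. Total: 222 + 72 = 294 months.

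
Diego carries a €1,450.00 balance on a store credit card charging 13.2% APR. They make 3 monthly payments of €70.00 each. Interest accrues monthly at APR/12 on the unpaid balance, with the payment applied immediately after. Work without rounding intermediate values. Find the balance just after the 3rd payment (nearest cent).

Monthly rate r = 13.2%/12 = 1.1% = 0.011.
Each month: B ← B·(1+r) − €70.00.
Month 1: interest €15.95; balance after payment €1,395.95.
Month 2: interest €15.36; balance after payment €1,341.31.
Month 3: interest €14.75; balance after payment €1,286.06.

€1,286.06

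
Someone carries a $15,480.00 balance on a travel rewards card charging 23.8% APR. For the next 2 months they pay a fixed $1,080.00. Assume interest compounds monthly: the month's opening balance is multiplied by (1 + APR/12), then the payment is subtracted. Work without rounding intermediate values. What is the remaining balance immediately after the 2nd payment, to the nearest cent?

Monthly rate r = 23.8%/12 = 1.98333% = 0.0198333.
Each month: B ← B·(1+r) − $1,080.00.
Month 1: interest $307.02; balance after payment $14,707.02.
Month 2: interest $291.69; balance after payment $13,918.71.

$13,918.71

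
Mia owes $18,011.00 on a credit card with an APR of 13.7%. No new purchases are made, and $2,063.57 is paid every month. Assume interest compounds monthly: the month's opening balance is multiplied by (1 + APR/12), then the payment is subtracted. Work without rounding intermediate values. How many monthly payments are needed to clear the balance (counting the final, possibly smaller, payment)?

10 months

Monthly rate r = 13.7%/12 = 1.14167% = 0.0114167.
Recurrence: B ← B·(1+r) − $2,063.57.
Month 1: interest $205.63; balance after payment $16,153.06.
Month 2: interest $184.41; balance after payment $14,273.90.
Closed form: n = −ln(1 − rB₀/P)/ln(1+r) = −ln(0.90035)/ln(1.01142) ≈ 9.247, so the balance reaches zero during payment 10.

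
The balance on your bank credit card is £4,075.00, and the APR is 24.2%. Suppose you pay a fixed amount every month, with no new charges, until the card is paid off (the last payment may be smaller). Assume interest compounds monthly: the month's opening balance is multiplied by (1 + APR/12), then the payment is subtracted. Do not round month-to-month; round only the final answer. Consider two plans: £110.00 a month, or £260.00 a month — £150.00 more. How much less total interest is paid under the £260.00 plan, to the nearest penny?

Monthly rate r = 24.2%/12 = 2.01667% = 0.0201667.
At £110.00/mo: n = ⌈−ln(1 − rB₀/P)/ln(1+r)⌉ = 69 payments (last £93.83); total interest = total paid − £4,075.00 = £3,498.83.
At £260.00/mo: 20 payments (last £7.24); total interest £872.24.
Interest saved = £3,498.83 − £872.24 = £2,626.59.

£2,626.59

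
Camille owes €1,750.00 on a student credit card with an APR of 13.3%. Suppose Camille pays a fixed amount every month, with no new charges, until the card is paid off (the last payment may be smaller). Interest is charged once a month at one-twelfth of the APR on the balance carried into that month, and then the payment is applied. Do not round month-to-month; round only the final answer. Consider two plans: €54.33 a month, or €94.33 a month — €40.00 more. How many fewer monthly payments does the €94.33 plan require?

Monthly rate r = 13.3%/12 = 1.10833% = 0.0110833.
At €54.33/mo: n = ⌈−ln(1 − rB₀/P)/ln(1+r)⌉ = 41 payments (last €3.55); total interest = total paid − €1,750.00 = €426.75.
At €94.33/mo: 21 payments (last €83.43); total interest €220.03.
Payments saved = 41 − 21 = 20.

20 fewer payments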